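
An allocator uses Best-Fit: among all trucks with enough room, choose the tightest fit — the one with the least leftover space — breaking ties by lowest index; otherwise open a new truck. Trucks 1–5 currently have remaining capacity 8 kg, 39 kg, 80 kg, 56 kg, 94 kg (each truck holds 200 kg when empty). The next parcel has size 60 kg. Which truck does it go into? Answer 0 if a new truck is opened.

Trucks with room: truck 3 (80 kg), truck 5 (94 kg).
Tightest fit is truck 3 with 80 kg free.

3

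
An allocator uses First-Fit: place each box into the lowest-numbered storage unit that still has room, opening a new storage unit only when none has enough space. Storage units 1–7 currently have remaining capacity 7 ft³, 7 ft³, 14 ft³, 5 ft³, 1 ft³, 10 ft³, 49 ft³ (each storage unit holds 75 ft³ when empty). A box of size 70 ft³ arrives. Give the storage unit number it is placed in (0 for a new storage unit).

No storage unit has ≥ 70 ft³ free, so a new storage unit is opened.

0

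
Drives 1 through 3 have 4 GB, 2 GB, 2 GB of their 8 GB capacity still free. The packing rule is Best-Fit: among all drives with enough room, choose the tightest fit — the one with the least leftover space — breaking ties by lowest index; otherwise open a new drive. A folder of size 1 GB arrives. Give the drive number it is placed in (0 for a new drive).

Drives with room: drive 1 (4 GB), drive 2 (2 GB), drive 3 (2 GB).
Tightest fit is drive 2 with 2 GB free.

2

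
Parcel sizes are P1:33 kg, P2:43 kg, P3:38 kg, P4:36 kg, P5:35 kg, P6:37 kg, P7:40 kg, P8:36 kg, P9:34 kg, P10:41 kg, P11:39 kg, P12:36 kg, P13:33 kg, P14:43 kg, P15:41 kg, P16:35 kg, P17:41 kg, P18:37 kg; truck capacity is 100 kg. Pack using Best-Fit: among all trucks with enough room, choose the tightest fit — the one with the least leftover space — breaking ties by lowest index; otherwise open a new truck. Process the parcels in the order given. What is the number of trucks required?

9 trucks

truck 1: place P1 (33 kg), 67 kg left
truck 1: place P2 (43 kg), 24 kg left
truck 2: place P3 (38 kg), 62 kg left
truck 2: place P4 (36 kg), 26 kg left
truck 3: place P5 (35 kg), 65 kg left
truck 3: place P6 (37 kg), 28 kg left
truck 4: place P7 (40 kg), 60 kg left
truck 4: place P8 (36 kg), 24 kg left
truck 5: place P9 (34 kg), 66 kg left
truck 5: place P10 (41 kg), 25 kg left
truck 6: place P11 (39 kg), 61 kg left
truck 6: place P12 (36 kg), 25 kg left
truck 7: place P13 (33 kg), 67 kg left
truck 7: place P14 (43 kg), 24 kg left
truck 8: place P15 (41 kg), 59 kg left
truck 8: place P16 (35 kg), 24 kg left
truck 9: place P17 (41 kg), 59 kg left
truck 9: place P18 (37 kg), 22 kg left
Final trucks: [33,43] [38,36] [35,37] [40,36] [34,41] [39,36] [33,43] [41,35] [41,37].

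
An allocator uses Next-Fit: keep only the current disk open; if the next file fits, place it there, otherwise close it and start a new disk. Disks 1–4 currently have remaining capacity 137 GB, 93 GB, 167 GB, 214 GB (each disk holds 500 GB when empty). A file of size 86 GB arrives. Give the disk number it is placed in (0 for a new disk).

4

Next-Fit only looks at disk 4, which has 214 GB free.
86 GB fits there.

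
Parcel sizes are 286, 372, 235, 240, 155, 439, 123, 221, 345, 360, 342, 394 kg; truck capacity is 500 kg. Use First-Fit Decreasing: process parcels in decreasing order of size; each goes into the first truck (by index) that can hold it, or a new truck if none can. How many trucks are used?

Sorted descending: 439, 394, 372, 360, 345, 342, 286, 240, 235, 221, 155, 123.
439 kg → truck 1 (remaining 61 kg)
394 kg → truck 2 (remaining 106 kg)
372 kg → truck 3 (remaining 128 kg)
360 kg → truck 4 (remaining 140 kg)
345 kg → truck 5 (remaining 155 kg)
342 kg → truck 6 (remaining 158 kg)
286 kg → truck 7 (remaining 214 kg)
240 kg → truck 8 (remaining 260 kg)
235 kg → truck 8 (remaining 25 kg)
221 kg → truck 9 (remaining 279 kg)
155 kg → truck 5 (remaining 0 kg)
123 kg → truck 3 (remaining 5 kg)
Final trucks: [439] [394] [372,123] [360] [345,155] [342] [286] [240,235] [221].

9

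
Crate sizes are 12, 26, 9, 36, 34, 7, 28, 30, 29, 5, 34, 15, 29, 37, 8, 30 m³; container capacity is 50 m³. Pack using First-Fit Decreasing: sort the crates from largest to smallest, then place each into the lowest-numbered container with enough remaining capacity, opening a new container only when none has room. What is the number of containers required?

Sorted descending: 37, 36, 34, 34, 30, 30, 29, 29, 28, 26, 15, 12, 9, 8, 7, 5.
container 1: place 37 m³, 13 m³ left
container 2: place 36 m³, 14 m³ left
container 3: place 34 m³, 16 m³ left
container 4: place 34 m³, 16 m³ left
container 5: place 30 m³, 20 m³ left
container 6: place 30 m³, 20 m³ left
container 7: place 29 m³, 21 m³ left
container 8: place 29 m³, 21 m³ left
container 9: place 28 m³, 22 m³ left
container 10: place 26 m³, 24 m³ left
container 3: place 15 m³, 1 m³ left
container 1: place 12 m³, 1 m³ left
container 2: place 9 m³, 5 m³ left
container 4: place 8 m³, 8 m³ left
container 4: place 7 m³, 1 m³ left
container 2: place 5 m³, 0 m³ left
Final containers: [37,12] [36,9,5] [34,15] [34,8,7] [30] [30] [29] [29] [28] [26].

10 containers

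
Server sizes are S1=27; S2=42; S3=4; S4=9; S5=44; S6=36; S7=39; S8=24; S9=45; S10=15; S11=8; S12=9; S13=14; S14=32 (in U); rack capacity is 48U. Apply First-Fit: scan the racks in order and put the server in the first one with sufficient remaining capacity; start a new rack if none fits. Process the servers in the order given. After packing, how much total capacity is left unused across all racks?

Put S1 (27U) in rack 1; 21U remain.
Put S2 (42U) in rack 2; 6U remain.
Put S3 (4U) in rack 1; 17U remain.
Put S4 (9U) in rack 1; 8U remain.
Put S5 (44U) in rack 3; 4U remain.
Put S6 (36U) in rack 4; 12U remain.
Put S7 (39U) in rack 5; 9U remain.
Put S8 (24U) in rack 6; 24U remain.
Put S9 (45U) in rack 7; 3U remain.
Put S10 (15U) in rack 6; 9U remain.
Put S11 (8U) in rack 1; 0U remain.
Put S12 (9U) in rack 4; 3U remain.
Put S13 (14U) in rack 8; 34U remain.
Put S14 (32U) in rack 8; 2U remain.
8 racks × 48U = 384U; used 348U; unused 36U.

36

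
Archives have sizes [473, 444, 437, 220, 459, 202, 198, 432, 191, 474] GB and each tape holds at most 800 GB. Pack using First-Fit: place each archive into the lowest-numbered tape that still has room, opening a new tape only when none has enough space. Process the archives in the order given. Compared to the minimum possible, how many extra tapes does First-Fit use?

0

First-Fit: [473,220] [444,202] [437,198] [459,191] [432] [474] → 6 tapes.
6 archives exceed 400 GB (half the capacity), and no two of those can share a tape, so at least 6 tapes are needed.
So 6 is already optimal.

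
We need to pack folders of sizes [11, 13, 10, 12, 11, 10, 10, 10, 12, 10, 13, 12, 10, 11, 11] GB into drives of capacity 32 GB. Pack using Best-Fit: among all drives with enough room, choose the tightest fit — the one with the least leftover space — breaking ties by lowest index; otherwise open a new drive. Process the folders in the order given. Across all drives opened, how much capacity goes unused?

26

drive 1: place 11 GB, 21 GB left
drive 1: place 13 GB, 8 GB left
drive 2: place 10 GB, 22 GB left
drive 2: place 12 GB, 10 GB left
drive 3: place 11 GB, 21 GB left
drive 2: place 10 GB, 0 GB left
drive 3: place 10 GB, 11 GB left
drive 3: place 10 GB, 1 GB left
drive 4: place 12 GB, 20 GB left
drive 4: place 10 GB, 10 GB left
drive 5: place 13 GB, 19 GB left
drive 5: place 12 GB, 7 GB left
drive 4: place 10 GB, 0 GB left
drive 6: place 11 GB, 21 GB left
drive 6: place 11 GB, 10 GB left
6 drives × 32 GB = 192 GB; used 166 GB; unused 26 GB.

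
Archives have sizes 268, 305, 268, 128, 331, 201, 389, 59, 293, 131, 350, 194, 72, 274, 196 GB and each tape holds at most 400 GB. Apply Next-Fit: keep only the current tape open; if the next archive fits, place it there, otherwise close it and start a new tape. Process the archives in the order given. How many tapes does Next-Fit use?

12

Put 268 GB in tape 1; 132 GB remain.
Put 305 GB in tape 2; 95 GB remain.
Put 268 GB in tape 3; 132 GB remain.
Put 128 GB in tape 3; 4 GB remain.
Put 331 GB in tape 4; 69 GB remain.
Put 201 GB in tape 5; 199 GB remain.
Put 389 GB in tape 6; 11 GB remain.
Put 59 GB in tape 7; 341 GB remain.
Put 293 GB in tape 7; 48 GB remain.
Put 131 GB in tape 8; 269 GB remain.
Put 350 GB in tape 9; 50 GB remain.
Put 194 GB in tape 10; 206 GB remain.
Put 72 GB in tape 10; 134 GB remain.
Put 274 GB in tape 11; 126 GB remain.
Put 196 GB in tape 12; 204 GB remain.
Final tapes: [268] [305] [268,128] [331] [201] [389] [59,293] [131] [350] [194,72] [274] [196].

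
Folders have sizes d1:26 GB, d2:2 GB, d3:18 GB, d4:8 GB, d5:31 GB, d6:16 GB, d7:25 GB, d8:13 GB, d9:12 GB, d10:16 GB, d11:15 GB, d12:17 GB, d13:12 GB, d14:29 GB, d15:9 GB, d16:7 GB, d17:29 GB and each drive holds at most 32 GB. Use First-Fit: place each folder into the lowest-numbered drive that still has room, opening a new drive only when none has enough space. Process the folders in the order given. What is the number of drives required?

10 drives

drive 1: place d1 (26 GB), 6 GB left
drive 1: place d2 (2 GB), 4 GB left
drive 2: place d3 (18 GB), 14 GB left
drive 2: place d4 (8 GB), 6 GB left
drive 3: place d5 (31 GB), 1 GB left
drive 4: place d6 (16 GB), 16 GB left
drive 5: place d7 (25 GB), 7 GB left
drive 4: place d8 (13 GB), 3 GB left
drive 6: place d9 (12 GB), 20 GB left
drive 6: place d10 (16 GB), 4 GB left
drive 7: place d11 (15 GB), 17 GB left
drive 7: place d12 (17 GB), 0 GB left
drive 8: place d13 (12 GB), 20 GB left
drive 9: place d14 (29 GB), 3 GB left
drive 8: place d15 (9 GB), 11 GB left
drive 5: place d16 (7 GB), 0 GB left
drive 10: place d17 (29 GB), 3 GB left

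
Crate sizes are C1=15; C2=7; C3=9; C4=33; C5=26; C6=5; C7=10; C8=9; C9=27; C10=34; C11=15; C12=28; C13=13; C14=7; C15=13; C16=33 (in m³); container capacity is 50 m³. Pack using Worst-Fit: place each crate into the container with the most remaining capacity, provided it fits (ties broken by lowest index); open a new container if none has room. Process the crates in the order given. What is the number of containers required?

7 containers

C1 (15 m³) → container 1 (remaining 35 m³)
C2 (7 m³) → container 1 (remaining 28 m³)
C3 (9 m³) → container 1 (remaining 19 m³)
C4 (33 m³) → container 2 (remaining 17 m³)
C5 (26 m³) → container 3 (remaining 24 m³)
C6 (5 m³) → container 3 (remaining 19 m³)
C7 (10 m³) → container 1 (remaining 9 m³)
C8 (9 m³) → container 3 (remaining 10 m³)
C9 (27 m³) → container 4 (remaining 23 m³)
C10 (34 m³) → container 5 (remaining 16 m³)
C11 (15 m³) → container 4 (remaining 8 m³)
C12 (28 m³) → container 6 (remaining 22 m³)
C13 (13 m³) → container 6 (remaining 9 m³)
C14 (7 m³) → container 2 (remaining 10 m³)
C15 (13 m³) → container 5 (remaining 3 m³)
C16 (33 m³) → container 7 (remaining 17 m³)
Final containers: [15,7,9,10] [33,7] [26,5,9] [27,15] [34,13] [28,13] [33].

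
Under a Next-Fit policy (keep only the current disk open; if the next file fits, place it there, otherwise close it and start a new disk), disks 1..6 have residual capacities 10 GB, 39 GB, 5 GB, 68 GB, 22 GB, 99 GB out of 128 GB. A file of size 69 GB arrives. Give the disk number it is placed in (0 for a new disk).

Next-Fit only looks at disk 6, which has 99 GB free.
69 GB fits there.

6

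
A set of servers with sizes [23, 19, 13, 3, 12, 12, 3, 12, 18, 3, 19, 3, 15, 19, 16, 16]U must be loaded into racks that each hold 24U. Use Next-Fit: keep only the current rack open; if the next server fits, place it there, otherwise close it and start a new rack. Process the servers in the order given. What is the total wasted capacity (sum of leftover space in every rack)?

rack 1: place 23U, 1U left
rack 2: place 19U, 5U left
rack 3: place 13U, 11U left
rack 3: place 3U, 8U left
rack 4: place 12U, 12U left
rack 4: place 12U, 0U left
rack 5: place 3U, 21U left
rack 5: place 12U, 9U left
rack 6: place 18U, 6U left
rack 6: place 3U, 3U left
rack 7: place 19U, 5U left
rack 7: place 3U, 2U left
rack 8: place 15U, 9U left
rack 9: place 19U, 5U left
rack 10: place 16U, 8U left
rack 11: place 16U, 8U left
11 racks × 24U = 264U; used 206U; unused 58U.

58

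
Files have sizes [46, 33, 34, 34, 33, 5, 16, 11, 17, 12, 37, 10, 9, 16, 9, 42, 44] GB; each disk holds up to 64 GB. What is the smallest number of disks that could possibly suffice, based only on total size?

7

Total size = 46 + 33 + 34 + 34 + 33 + 5 + 16 + 11 + 17 + 12 + 37 + 10 + 9 + 16 + 9 + 42 + 44 = 408 GB.
⌈408 / 64⌉ = 7.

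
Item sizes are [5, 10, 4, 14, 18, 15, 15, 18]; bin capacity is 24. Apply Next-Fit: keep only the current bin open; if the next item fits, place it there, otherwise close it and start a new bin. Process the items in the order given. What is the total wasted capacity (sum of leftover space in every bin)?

45

5 → bin 1 (remaining 19)
10 → bin 1 (remaining 9)
4 → bin 1 (remaining 5)
14 → bin 2 (remaining 10)
18 → bin 3 (remaining 6)
15 → bin 4 (remaining 9)
15 → bin 5 (remaining 9)
18 → bin 6 (remaining 6)
6 bins × 24 = 144; used 99; unused 45.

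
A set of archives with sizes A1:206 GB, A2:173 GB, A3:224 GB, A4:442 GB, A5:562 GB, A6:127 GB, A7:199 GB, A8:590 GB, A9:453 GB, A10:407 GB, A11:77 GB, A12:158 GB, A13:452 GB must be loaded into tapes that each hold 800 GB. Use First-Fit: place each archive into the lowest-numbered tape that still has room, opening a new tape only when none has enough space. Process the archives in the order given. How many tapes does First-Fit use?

Put A1 (206 GB) in tape 1; 594 GB remain.
Put A2 (173 GB) in tape 1; 421 GB remain.
Put A3 (224 GB) in tape 1; 197 GB remain.
Put A4 (442 GB) in tape 2; 358 GB remain.
Put A5 (562 GB) in tape 3; 238 GB remain.
Put A6 (127 GB) in tape 1; 70 GB remain.
Put A7 (199 GB) in tape 2; 159 GB remain.
Put A8 (590 GB) in tape 4; 210 GB remain.
Put A9 (453 GB) in tape 5; 347 GB remain.
Put A10 (407 GB) in tape 6; 393 GB remain.
Put A11 (77 GB) in tape 2; 82 GB remain.
Put A12 (158 GB) in tape 3; 80 GB remain.
Put A13 (452 GB) in tape 7; 348 GB remain.
Final tapes: [206,173,224,127] [442,199,77] [562,158] [590] [453] [407] [452].

7 tapes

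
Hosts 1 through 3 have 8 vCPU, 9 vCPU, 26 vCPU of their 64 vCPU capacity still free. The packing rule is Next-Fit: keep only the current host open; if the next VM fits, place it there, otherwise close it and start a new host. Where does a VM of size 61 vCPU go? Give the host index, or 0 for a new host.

0

Next-Fit only looks at host 3, which has 26 vCPU free.
61 vCPU does not fit, so a new host is opened.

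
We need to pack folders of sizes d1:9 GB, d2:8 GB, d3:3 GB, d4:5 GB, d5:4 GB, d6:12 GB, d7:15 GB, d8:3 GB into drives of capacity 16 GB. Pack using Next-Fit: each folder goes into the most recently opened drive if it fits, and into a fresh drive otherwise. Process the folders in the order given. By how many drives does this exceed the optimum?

Next-Fit: [9] [8,3,5] [4,12] [15] [3] → 5 drives.
Total size 59 GB; any packing needs at least ⌈59/16⌉ = 4 drives.
An optimal packing achieves that bound: [15] [12,4] [9,5] [8,3,3] → 4 drives.
Excess: 5 − 4 = 1.

1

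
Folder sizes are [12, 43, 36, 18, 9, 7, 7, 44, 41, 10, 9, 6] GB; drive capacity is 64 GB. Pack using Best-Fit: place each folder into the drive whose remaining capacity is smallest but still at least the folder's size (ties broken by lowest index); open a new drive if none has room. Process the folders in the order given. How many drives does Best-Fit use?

Put 12 GB in drive 1; 52 GB remain.
Put 43 GB in drive 1; 9 GB remain.
Put 36 GB in drive 2; 28 GB remain.
Put 18 GB in drive 2; 10 GB remain.
Put 9 GB in drive 1; 0 GB remain.
Put 7 GB in drive 2; 3 GB remain.
Put 7 GB in drive 3; 57 GB remain.
Put 44 GB in drive 3; 13 GB remain.
Put 41 GB in drive 4; 23 GB remain.
Put 10 GB in drive 3; 3 GB remain.
Put 9 GB in drive 4; 14 GB remain.
Put 6 GB in drive 4; 8 GB remain.

4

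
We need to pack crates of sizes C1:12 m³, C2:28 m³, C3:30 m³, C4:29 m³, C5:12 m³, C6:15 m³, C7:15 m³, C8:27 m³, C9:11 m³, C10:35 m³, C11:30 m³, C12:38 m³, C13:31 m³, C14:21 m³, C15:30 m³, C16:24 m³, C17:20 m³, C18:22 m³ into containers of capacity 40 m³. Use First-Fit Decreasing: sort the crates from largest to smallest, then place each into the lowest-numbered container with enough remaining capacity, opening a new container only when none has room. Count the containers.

13

Sorted descending: 38, 35, 31, 30, 30, 30, 29, 28, 27, 24, 22, 21, 20, 15, 15, 12, 12, 11.
container 1: place 38 m³, 2 m³ left
container 2: place 35 m³, 5 m³ left
container 3: place 31 m³, 9 m³ left
container 4: place 30 m³, 10 m³ left
container 5: place 30 m³, 10 m³ left
container 6: place 30 m³, 10 m³ left
container 7: place 29 m³, 11 m³ left
container 8: place 28 m³, 12 m³ left
container 9: place 27 m³, 13 m³ left
container 10: place 24 m³, 16 m³ left
container 11: place 22 m³, 18 m³ left
container 12: place 21 m³, 19 m³ left
container 13: place 20 m³, 20 m³ left
container 10: place 15 m³, 1 m³ left
container 11: place 15 m³, 3 m³ left
container 8: place 12 m³, 0 m³ left
container 9: place 12 m³, 1 m³ left
container 7: place 11 m³, 0 m³ left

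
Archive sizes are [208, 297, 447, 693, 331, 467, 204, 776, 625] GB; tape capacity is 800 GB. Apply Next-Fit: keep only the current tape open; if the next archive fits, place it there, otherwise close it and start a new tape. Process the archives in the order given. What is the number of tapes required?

208 GB → tape 1 (remaining 592 GB)
297 GB → tape 1 (remaining 295 GB)
447 GB → tape 2 (remaining 353 GB)
693 GB → tape 3 (remaining 107 GB)
331 GB → tape 4 (remaining 469 GB)
467 GB → tape 4 (remaining 2 GB)
204 GB → tape 5 (remaining 596 GB)
776 GB → tape 6 (remaining 24 GB)
625 GB → tape 7 (remaining 175 GB)

7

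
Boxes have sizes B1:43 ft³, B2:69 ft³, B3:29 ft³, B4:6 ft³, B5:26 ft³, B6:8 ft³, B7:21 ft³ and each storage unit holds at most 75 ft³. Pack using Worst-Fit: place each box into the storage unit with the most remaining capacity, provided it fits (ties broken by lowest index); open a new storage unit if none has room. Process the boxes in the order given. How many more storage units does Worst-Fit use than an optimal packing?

Worst-Fit: [43,29] [69,6] [26,8,21] → 3 storage units.
Total size 202 ft³; any packing needs at least ⌈202/75⌉ = 3 storage units.
So 3 is already optimal.

0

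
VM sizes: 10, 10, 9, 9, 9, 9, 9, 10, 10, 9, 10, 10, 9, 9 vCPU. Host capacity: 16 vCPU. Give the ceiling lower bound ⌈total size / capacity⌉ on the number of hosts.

Total size = 10 + 10 + 9 + 9 + 9 + 9 + 9 + 10 + 10 + 9 + 10 + 10 + 9 + 9 = 132 vCPU.
⌈132 / 16⌉ = 9.

9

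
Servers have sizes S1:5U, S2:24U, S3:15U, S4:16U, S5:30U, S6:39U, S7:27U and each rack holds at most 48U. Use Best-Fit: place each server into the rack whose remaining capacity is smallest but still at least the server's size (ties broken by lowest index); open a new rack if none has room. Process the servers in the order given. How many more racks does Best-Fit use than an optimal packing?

Best-Fit: [5,24,15] [16,30] [39] [27] → 4 racks.
Total size 156U; any packing needs at least ⌈156/48⌉ = 4 racks.
So 4 is already optimal.

0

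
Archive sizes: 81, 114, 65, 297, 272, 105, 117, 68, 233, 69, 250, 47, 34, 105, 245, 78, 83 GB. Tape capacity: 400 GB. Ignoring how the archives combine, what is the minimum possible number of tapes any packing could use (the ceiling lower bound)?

6

Total size = 81 + 114 + 65 + 297 + 272 + 105 + 117 + 68 + 233 + 69 + 250 + 47 + 34 + 105 + 245 + 78 + 83 = 2263 GB.
⌈2263 / 400⌉ = 6.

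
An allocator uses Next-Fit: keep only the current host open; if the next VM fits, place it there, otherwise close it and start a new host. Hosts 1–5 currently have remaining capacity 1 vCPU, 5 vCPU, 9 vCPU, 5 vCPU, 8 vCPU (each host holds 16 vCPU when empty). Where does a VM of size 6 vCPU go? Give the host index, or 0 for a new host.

5

Next-Fit only looks at host 5, which has 8 vCPU free.
6 vCPU fits there.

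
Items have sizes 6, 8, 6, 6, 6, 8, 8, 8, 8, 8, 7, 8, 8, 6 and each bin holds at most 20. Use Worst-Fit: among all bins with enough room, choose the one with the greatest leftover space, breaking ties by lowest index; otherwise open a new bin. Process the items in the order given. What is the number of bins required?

6

Put 6 in bin 1; 14 remain.
Put 8 in bin 1; 6 remain.
Put 6 in bin 1; 0 remain.
Put 6 in bin 2; 14 remain.
Put 6 in bin 2; 8 remain.
Put 8 in bin 2; 0 remain.
Put 8 in bin 3; 12 remain.
Put 8 in bin 3; 4 remain.
Put 8 in bin 4; 12 remain.
Put 8 in bin 4; 4 remain.
Put 7 in bin 5; 13 remain.
Put 8 in bin 5; 5 remain.
Put 8 in bin 6; 12 remain.
Put 6 in bin 6; 6 remain.
Final bins: [6,8,6] [6,6,8] [8,8] [8,8] [7,8] [8,6].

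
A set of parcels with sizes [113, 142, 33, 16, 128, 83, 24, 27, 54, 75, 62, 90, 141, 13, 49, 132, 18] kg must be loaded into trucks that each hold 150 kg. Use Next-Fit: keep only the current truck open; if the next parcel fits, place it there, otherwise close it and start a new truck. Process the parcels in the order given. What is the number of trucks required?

11 trucks

Put 113 kg in truck 1; 37 kg remain.
Put 142 kg in truck 2; 8 kg remain.
Put 33 kg in truck 3; 117 kg remain.
Put 16 kg in truck 3; 101 kg remain.
Put 128 kg in truck 4; 22 kg remain.
Put 83 kg in truck 5; 67 kg remain.
Put 24 kg in truck 5; 43 kg remain.
Put 27 kg in truck 5; 16 kg remain.
Put 54 kg in truck 6; 96 kg remain.
Put 75 kg in truck 6; 21 kg remain.
Put 62 kg in truck 7; 88 kg remain.
Put 90 kg in truck 8; 60 kg remain.
Put 141 kg in truck 9; 9 kg remain.
Put 13 kg in truck 10; 137 kg remain.
Put 49 kg in truck 10; 88 kg remain.
Put 132 kg in truck 11; 18 kg remain.
Put 18 kg in truck 11; 0 kg remain.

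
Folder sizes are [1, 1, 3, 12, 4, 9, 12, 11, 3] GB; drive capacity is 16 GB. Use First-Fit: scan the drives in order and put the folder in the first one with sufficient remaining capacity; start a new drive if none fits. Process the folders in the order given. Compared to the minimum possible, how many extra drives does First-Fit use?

First-Fit: [1,1,3,4,3] [12] [9] [12] [11] → 5 drives.
Total size 56 GB; any packing needs at least ⌈56/16⌉ = 4 drives.
An optimal packing achieves that bound: [12,4] [12,3,1] [11,3,1] [9] → 4 drives.
Excess: 5 − 4 = 1.

1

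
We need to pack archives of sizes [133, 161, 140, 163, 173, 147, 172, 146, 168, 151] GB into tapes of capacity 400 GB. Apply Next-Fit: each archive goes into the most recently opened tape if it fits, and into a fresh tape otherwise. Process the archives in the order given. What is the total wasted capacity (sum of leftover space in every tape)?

tape 1: place 133 GB, 267 GB left
tape 1: place 161 GB, 106 GB left
tape 2: place 140 GB, 260 GB left
tape 2: place 163 GB, 97 GB left
tape 3: place 173 GB, 227 GB left
tape 3: place 147 GB, 80 GB left
tape 4: place 172 GB, 228 GB left
tape 4: place 146 GB, 82 GB left
tape 5: place 168 GB, 232 GB left
tape 5: place 151 GB, 81 GB left
5 tapes × 400 GB = 2000 GB; used 1554 GB; unused 446 GB.

446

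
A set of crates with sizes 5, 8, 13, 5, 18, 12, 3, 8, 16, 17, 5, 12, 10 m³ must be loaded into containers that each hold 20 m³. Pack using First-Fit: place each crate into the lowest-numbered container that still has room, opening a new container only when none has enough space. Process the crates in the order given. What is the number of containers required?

8 containers

5 m³ → container 1 (remaining 15 m³)
8 m³ → container 1 (remaining 7 m³)
13 m³ → container 2 (remaining 7 m³)
5 m³ → container 1 (remaining 2 m³)
18 m³ → container 3 (remaining 2 m³)
12 m³ → container 4 (remaining 8 m³)
3 m³ → container 2 (remaining 4 m³)
8 m³ → container 4 (remaining 0 m³)
16 m³ → container 5 (remaining 4 m³)
17 m³ → container 6 (remaining 3 m³)
5 m³ → container 7 (remaining 15 m³)
12 m³ → container 7 (remaining 3 m³)
10 m³ → container 8 (remaining 10 m³)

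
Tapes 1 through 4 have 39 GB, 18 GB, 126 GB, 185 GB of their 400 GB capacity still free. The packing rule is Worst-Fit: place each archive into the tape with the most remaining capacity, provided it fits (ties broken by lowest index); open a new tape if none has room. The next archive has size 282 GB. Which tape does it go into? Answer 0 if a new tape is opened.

0

No tape has ≥ 282 GB free, so a new tape is opened.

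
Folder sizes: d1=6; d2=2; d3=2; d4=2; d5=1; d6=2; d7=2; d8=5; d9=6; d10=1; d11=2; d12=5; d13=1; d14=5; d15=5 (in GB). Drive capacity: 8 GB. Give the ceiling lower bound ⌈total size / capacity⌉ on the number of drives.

6

Total size = 6 + 2 + 2 + 2 + 1 + 2 + 2 + 5 + 6 + 1 + 2 + 5 + 1 + 5 + 5 = 47 GB.
⌈47 / 8⌉ = 6.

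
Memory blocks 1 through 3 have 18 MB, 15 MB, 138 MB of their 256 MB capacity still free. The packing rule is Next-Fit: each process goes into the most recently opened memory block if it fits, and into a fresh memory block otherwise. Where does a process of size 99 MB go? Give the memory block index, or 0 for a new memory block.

Next-Fit only looks at memory block 3, which has 138 MB free.
99 MB fits there.

3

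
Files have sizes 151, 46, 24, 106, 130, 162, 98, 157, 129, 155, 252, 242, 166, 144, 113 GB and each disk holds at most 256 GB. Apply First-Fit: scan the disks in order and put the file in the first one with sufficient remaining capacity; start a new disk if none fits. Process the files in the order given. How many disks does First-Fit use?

10 disks

disk 1: place 151 GB, 105 GB left
disk 1: place 46 GB, 59 GB left
disk 1: place 24 GB, 35 GB left
disk 2: place 106 GB, 150 GB left
disk 2: place 130 GB, 20 GB left
disk 3: place 162 GB, 94 GB left
disk 4: place 98 GB, 158 GB left
disk 4: place 157 GB, 1 GB left
disk 5: place 129 GB, 127 GB left
disk 6: place 155 GB, 101 GB left
disk 7: place 252 GB, 4 GB left
disk 8: place 242 GB, 14 GB left
disk 9: place 166 GB, 90 GB left
disk 10: place 144 GB, 112 GB left
disk 5: place 113 GB, 14 GB left
Final disks: [151,46,24] [106,130] [162] [98,157] [129,113] [155] [252] [242] [166] [144].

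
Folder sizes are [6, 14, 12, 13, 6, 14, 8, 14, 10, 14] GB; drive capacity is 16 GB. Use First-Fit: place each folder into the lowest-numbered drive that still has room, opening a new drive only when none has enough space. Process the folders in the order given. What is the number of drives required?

9 drives

Put 6 GB in drive 1; 10 GB remain.
Put 14 GB in drive 2; 2 GB remain.
Put 12 GB in drive 3; 4 GB remain.
Put 13 GB in drive 4; 3 GB remain.
Put 6 GB in drive 1; 4 GB remain.
Put 14 GB in drive 5; 2 GB remain.
Put 8 GB in drive 6; 8 GB remain.
Put 14 GB in drive 7; 2 GB remain.
Put 10 GB in drive 8; 6 GB remain.
Put 14 GB in drive 9; 2 GB remain.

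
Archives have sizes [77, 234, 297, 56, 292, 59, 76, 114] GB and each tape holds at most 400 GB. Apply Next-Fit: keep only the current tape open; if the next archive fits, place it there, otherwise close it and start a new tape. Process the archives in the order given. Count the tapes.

tape 1: place 77 GB, 323 GB left
tape 1: place 234 GB, 89 GB left
tape 2: place 297 GB, 103 GB left
tape 2: place 56 GB, 47 GB left
tape 3: place 292 GB, 108 GB left
tape 3: place 59 GB, 49 GB left
tape 4: place 76 GB, 324 GB left
tape 4: place 114 GB, 210 GB left

4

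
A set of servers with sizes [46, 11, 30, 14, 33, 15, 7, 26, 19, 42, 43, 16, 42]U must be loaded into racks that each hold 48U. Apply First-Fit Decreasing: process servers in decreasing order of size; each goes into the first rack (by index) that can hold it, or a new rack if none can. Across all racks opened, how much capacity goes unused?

Sorted descending: 46, 43, 42, 42, 33, 30, 26, 19, 16, 15, 14, 11, 7.
46U → rack 1 (remaining 2U)
43U → rack 2 (remaining 5U)
42U → rack 3 (remaining 6U)
42U → rack 4 (remaining 6U)
33U → rack 5 (remaining 15U)
30U → rack 6 (remaining 18U)
26U → rack 7 (remaining 22U)
19U → rack 7 (remaining 3U)
16U → rack 6 (remaining 2U)
15U → rack 5 (remaining 0U)
14U → rack 8 (remaining 34U)
11U → rack 8 (remaining 23U)
7U → rack 8 (remaining 16U)
8 racks × 48U = 384U; used 344U; unused 40U.

40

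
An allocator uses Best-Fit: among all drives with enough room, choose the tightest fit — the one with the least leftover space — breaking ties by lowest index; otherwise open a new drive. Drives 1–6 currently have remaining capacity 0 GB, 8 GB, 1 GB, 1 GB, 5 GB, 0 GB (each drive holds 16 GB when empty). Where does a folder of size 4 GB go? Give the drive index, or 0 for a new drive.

Drives with room: drive 2 (8 GB), drive 5 (5 GB).
Tightest fit is drive 5 with 5 GB free.

5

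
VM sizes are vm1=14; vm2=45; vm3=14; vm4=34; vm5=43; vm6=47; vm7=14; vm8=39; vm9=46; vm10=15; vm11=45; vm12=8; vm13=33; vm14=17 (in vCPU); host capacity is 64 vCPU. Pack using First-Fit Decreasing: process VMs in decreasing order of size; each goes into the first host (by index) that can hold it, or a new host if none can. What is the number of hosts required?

Sorted descending: 47, 46, 45, 45, 43, 39, 34, 33, 17, 15, 14, 14, 14, 8.
host 1: place 47 vCPU, 17 vCPU left
host 2: place 46 vCPU, 18 vCPU left
host 3: place 45 vCPU, 19 vCPU left
host 4: place 45 vCPU, 19 vCPU left
host 5: place 43 vCPU, 21 vCPU left
host 6: place 39 vCPU, 25 vCPU left
host 7: place 34 vCPU, 30 vCPU left
host 8: place 33 vCPU, 31 vCPU left
host 1: place 17 vCPU, 0 vCPU left
host 2: place 15 vCPU, 3 vCPU left
host 3: place 14 vCPU, 5 vCPU left
host 4: place 14 vCPU, 5 vCPU left
host 5: place 14 vCPU, 7 vCPU left
host 6: place 8 vCPU, 17 vCPU left
Final hosts: [47,17] [46,15] [45,14] [45,14] [43,14] [39,8] [34] [33].

8 hosts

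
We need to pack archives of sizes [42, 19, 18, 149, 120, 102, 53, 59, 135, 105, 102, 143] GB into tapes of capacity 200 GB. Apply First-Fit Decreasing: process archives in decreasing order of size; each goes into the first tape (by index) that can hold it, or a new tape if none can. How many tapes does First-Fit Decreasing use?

Sorted descending: 149, 143, 135, 120, 105, 102, 102, 59, 53, 42, 19, 18.
Put 149 GB in tape 1; 51 GB remain.
Put 143 GB in tape 2; 57 GB remain.
Put 135 GB in tape 3; 65 GB remain.
Put 120 GB in tape 4; 80 GB remain.
Put 105 GB in tape 5; 95 GB remain.
Put 102 GB in tape 6; 98 GB remain.
Put 102 GB in tape 7; 98 GB remain.
Put 59 GB in tape 3; 6 GB remain.
Put 53 GB in tape 2; 4 GB remain.
Put 42 GB in tape 1; 9 GB remain.
Put 19 GB in tape 4; 61 GB remain.
Put 18 GB in tape 4; 43 GB remain.

7 tapes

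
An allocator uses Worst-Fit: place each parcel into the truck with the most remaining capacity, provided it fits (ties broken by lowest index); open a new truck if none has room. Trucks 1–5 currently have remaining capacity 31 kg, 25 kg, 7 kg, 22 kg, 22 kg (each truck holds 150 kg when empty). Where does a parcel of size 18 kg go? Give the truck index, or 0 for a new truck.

Trucks with room: truck 1 (31 kg), truck 2 (25 kg), truck 4 (22 kg), truck 5 (22 kg).
Most room is truck 1 with 31 kg free.

1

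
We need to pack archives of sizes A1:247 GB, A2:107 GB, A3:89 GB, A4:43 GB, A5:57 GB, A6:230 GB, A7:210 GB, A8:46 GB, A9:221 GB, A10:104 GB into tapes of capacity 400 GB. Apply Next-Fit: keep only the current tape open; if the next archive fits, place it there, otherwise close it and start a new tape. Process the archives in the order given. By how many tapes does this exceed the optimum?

Next-Fit: [247,107] [89,43,57] [230] [210,46] [221,104] → 5 tapes.
Total size 1354 GB; any packing needs at least ⌈1354/400⌉ = 4 tapes.
An optimal packing achieves that bound: [247,107,46] [230,104,57] [221,89,43] [210] → 4 tapes.
Excess: 5 − 4 = 1.

1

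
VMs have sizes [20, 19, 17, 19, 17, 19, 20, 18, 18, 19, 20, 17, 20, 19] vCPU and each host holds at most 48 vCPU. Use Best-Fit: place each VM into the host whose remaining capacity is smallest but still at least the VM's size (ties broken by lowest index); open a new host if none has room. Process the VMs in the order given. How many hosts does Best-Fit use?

7

host 1: place 20 vCPU, 28 vCPU left
host 1: place 19 vCPU, 9 vCPU left
host 2: place 17 vCPU, 31 vCPU left
host 2: place 19 vCPU, 12 vCPU left
host 3: place 17 vCPU, 31 vCPU left
host 3: place 19 vCPU, 12 vCPU left
host 4: place 20 vCPU, 28 vCPU left
host 4: place 18 vCPU, 10 vCPU left
host 5: place 18 vCPU, 30 vCPU left
host 5: place 19 vCPU, 11 vCPU left
host 6: place 20 vCPU, 28 vCPU left
host 6: place 17 vCPU, 11 vCPU left
host 7: place 20 vCPU, 28 vCPU left
host 7: place 19 vCPU, 9 vCPU left
Final hosts: [20,19] [17,19] [17,19] [20,18] [18,19] [20,17] [20,19].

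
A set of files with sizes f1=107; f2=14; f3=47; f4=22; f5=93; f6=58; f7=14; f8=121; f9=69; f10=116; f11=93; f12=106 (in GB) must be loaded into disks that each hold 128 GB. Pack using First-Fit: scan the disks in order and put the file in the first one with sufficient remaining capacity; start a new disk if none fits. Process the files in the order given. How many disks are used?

f1 (107 GB) → disk 1 (remaining 21 GB)
f2 (14 GB) → disk 1 (remaining 7 GB)
f3 (47 GB) → disk 2 (remaining 81 GB)
f4 (22 GB) → disk 2 (remaining 59 GB)
f5 (93 GB) → disk 3 (remaining 35 GB)
f6 (58 GB) → disk 2 (remaining 1 GB)
f7 (14 GB) → disk 3 (remaining 21 GB)
f8 (121 GB) → disk 4 (remaining 7 GB)
f9 (69 GB) → disk 5 (remaining 59 GB)
f10 (116 GB) → disk 6 (remaining 12 GB)
f11 (93 GB) → disk 7 (remaining 35 GB)
f12 (106 GB) → disk 8 (remaining 22 GB)
Final disks: [107,14] [47,22,58] [93,14] [121] [69] [116] [93] [106].

8 disks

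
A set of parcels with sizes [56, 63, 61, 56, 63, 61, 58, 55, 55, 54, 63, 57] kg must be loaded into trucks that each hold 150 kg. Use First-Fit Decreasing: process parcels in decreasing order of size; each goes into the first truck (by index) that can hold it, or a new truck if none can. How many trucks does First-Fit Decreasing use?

6 trucks

Sorted descending: 63, 63, 63, 61, 61, 58, 57, 56, 56, 55, 55, 54.
truck 1: place 63 kg, 87 kg left
truck 1: place 63 kg, 24 kg left
truck 2: place 63 kg, 87 kg left
truck 2: place 61 kg, 26 kg left
truck 3: place 61 kg, 89 kg left
truck 3: place 58 kg, 31 kg left
truck 4: place 57 kg, 93 kg left
truck 4: place 56 kg, 37 kg left
truck 5: place 56 kg, 94 kg left
truck 5: place 55 kg, 39 kg left
truck 6: place 55 kg, 95 kg left
truck 6: place 54 kg, 41 kg left
Final trucks: [63,63] [63,61] [61,58] [57,56] [56,55] [55,54].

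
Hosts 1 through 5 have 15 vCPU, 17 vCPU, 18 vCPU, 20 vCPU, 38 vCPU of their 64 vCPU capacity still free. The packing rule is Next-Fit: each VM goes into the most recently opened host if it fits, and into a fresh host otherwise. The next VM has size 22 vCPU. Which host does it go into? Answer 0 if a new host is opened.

Next-Fit only looks at host 5, which has 38 vCPU free.
22 vCPU fits there.

5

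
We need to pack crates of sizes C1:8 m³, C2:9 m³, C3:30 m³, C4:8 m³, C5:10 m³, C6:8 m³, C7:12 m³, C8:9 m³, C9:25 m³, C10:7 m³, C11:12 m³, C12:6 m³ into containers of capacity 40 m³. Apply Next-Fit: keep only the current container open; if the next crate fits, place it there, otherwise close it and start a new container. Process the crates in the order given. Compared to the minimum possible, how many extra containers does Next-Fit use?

1

Next-Fit: [8,9] [30,8] [10,8,12,9] [25,7] [12,6] → 5 containers.
Total size 144 m³; any packing needs at least ⌈144/40⌉ = 4 containers.
An optimal packing achieves that bound: [30,10] [25,12] [12,9,9,8] [8,8,7,6] → 4 containers.
Excess: 5 − 4 = 1.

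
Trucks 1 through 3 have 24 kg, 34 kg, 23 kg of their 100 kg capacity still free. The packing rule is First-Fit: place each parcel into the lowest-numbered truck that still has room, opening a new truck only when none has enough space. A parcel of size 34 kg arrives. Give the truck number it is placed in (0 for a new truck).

2

Trucks with room: truck 2 (34 kg).
The first with room is truck 2.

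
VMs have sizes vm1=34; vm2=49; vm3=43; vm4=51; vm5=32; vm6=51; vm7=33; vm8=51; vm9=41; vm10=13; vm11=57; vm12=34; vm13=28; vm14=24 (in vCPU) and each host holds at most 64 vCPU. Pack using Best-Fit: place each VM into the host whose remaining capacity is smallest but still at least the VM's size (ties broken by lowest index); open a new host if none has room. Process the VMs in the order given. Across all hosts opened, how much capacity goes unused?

vm1 (34 vCPU) → host 1 (remaining 30 vCPU)
vm2 (49 vCPU) → host 2 (remaining 15 vCPU)
vm3 (43 vCPU) → host 3 (remaining 21 vCPU)
vm4 (51 vCPU) → host 4 (remaining 13 vCPU)
vm5 (32 vCPU) → host 5 (remaining 32 vCPU)
vm6 (51 vCPU) → host 6 (remaining 13 vCPU)
vm7 (33 vCPU) → host 7 (remaining 31 vCPU)
vm8 (51 vCPU) → host 8 (remaining 13 vCPU)
vm9 (41 vCPU) → host 9 (remaining 23 vCPU)
vm10 (13 vCPU) → host 4 (remaining 0 vCPU)
vm11 (57 vCPU) → host 10 (remaining 7 vCPU)
vm12 (34 vCPU) → host 11 (remaining 30 vCPU)
vm13 (28 vCPU) → host 1 (remaining 2 vCPU)
vm14 (24 vCPU) → host 11 (remaining 6 vCPU)
11 hosts × 64 vCPU = 704 vCPU; used 541 vCPU; unused 163 vCPU.

163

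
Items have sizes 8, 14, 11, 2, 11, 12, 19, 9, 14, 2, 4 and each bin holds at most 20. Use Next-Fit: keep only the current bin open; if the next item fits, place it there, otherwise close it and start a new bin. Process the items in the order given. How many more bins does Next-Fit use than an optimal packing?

2

Next-Fit: [8] [14] [11,2] [11] [12] [19] [9] [14,2,4] → 8 bins.
Total size 106; any packing needs at least ⌈106/20⌉ = 6 bins.
An optimal packing achieves that bound: [19] [14,4,2] [14,2] [12,8] [11,9] [11] → 6 bins.
Excess: 8 − 6 = 2.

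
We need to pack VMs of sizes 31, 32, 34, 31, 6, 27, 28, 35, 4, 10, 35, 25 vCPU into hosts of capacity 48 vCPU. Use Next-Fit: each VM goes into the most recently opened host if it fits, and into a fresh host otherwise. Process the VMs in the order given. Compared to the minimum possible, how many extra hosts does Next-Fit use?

Next-Fit: [31] [32] [34] [31,6] [27] [28] [35,4] [10,35] [25] → 9 hosts.
9 VMs exceed 24 vCPU (half the capacity), and no two of those can share a host, so at least 9 hosts are needed.
So 9 is already optimal.

0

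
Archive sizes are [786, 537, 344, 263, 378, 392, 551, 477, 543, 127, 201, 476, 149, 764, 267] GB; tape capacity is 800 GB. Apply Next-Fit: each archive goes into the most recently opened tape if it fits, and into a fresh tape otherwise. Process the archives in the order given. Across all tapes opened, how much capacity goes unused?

2545

tape 1: place 786 GB, 14 GB left
tape 2: place 537 GB, 263 GB left
tape 3: place 344 GB, 456 GB left
tape 3: place 263 GB, 193 GB left
tape 4: place 378 GB, 422 GB left
tape 4: place 392 GB, 30 GB left
tape 5: place 551 GB, 249 GB left
tape 6: place 477 GB, 323 GB left
tape 7: place 543 GB, 257 GB left
tape 7: place 127 GB, 130 GB left
tape 8: place 201 GB, 599 GB left
tape 8: place 476 GB, 123 GB left
tape 9: place 149 GB, 651 GB left
tape 10: place 764 GB, 36 GB left
tape 11: place 267 GB, 533 GB left
11 tapes × 800 GB = 8800 GB; used 6255 GB; unused 2545 GB.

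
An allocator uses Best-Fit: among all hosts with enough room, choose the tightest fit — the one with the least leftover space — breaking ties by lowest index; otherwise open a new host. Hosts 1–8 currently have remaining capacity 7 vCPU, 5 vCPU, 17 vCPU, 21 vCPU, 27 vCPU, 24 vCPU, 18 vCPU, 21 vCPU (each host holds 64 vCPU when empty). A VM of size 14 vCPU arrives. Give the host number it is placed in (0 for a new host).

Hosts with room: host 3 (17 vCPU), host 4 (21 vCPU), host 5 (27 vCPU), host 6 (24 vCPU), host 7 (18 vCPU), host 8 (21 vCPU).
Tightest fit is host 3 with 17 vCPU free.

3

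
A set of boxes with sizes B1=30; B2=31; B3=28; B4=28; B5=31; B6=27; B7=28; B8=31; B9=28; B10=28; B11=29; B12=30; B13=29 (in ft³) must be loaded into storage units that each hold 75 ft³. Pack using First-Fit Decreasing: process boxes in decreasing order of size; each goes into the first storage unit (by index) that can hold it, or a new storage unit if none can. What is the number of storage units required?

7

Sorted descending: 31, 31, 31, 30, 30, 29, 29, 28, 28, 28, 28, 28, 27.
Put 31 ft³ in storage unit 1; 44 ft³ remain.
Put 31 ft³ in storage unit 1; 13 ft³ remain.
Put 31 ft³ in storage unit 2; 44 ft³ remain.
Put 30 ft³ in storage unit 2; 14 ft³ remain.
Put 30 ft³ in storage unit 3; 45 ft³ remain.
Put 29 ft³ in storage unit 3; 16 ft³ remain.
Put 29 ft³ in storage unit 4; 46 ft³ remain.
Put 28 ft³ in storage unit 4; 18 ft³ remain.
Put 28 ft³ in storage unit 5; 47 ft³ remain.
Put 28 ft³ in storage unit 5; 19 ft³ remain.
Put 28 ft³ in storage unit 6; 47 ft³ remain.
Put 28 ft³ in storage unit 6; 19 ft³ remain.
Put 27 ft³ in storage unit 7; 48 ft³ remain.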